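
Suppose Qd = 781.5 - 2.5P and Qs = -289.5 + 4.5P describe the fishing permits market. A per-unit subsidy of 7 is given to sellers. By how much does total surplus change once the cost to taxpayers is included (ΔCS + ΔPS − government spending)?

Pre-subsidy: 781.5 - 2.5P = -289.5 + 4.5P gives P* = 153, Q* = 399.
With the subsidy, sellers receive Ps = Pb + 7 for each unit, where Pb is the price buyers pay.
Supply in terms of Pb becomes Qs = -289.5 + 4.5(Pb + 7) = -258 + 4.5Pb. Setting this equal to demand: 781.5 - 2.5Pb = -258 + 4.5Pb, so Pb = 148.5.
Sellers receive Ps = 148.5 + 7 = 155.5; Q' = 781.5 − 2.5·148.5 = 410.25.
ΔCS = ½(399 + 410.25)(153 − 148.5) = 1820.8125; ΔPS = ½(399 + 410.25)(155.5 − 153) = 1011.5625.
Government spending = 7 × 410.25 = 2871.75.
Net change = 1820.8125 + 1011.5625 − 2871.75 = -39.375. The loss equals the DWL triangle ½·7·11.25.

Net change in total surplus = -39.375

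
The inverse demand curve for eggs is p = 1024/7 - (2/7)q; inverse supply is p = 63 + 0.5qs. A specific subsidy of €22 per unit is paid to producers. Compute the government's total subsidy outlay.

Government cost = €2948

Pre-subsidy: 1024/7 - (2/7)q = 63 + 0.5q gives q* = 106 and p* = 116.
With the subsidy, sellers receive ps = pb + 22 for each unit, where pb is the price buyers pay.
On the curves, pb = 1024/7 - (2/7)q and ps = 63 + 0.5q; the wedge ps − pb = 22 gives 63 + 0.5q − (1024/7 - (2/7)q) = 22, so q' = 134.
Then pb = 1024/7 − (2/7)·134 = 108 and ps = 63 + 0.5·134 = 130.
Government outlay = subsidy × quantity = 22 × 134 = 2948.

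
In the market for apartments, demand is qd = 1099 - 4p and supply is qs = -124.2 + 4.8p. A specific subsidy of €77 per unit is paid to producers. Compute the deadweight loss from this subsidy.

Pre-subsidy: 1099 - 4p = -124.2 + 4.8p gives p* = 139, q* = 543.
With the subsidy, sellers receive ps = pb + 77 for each unit, where pb is the price buyers pay.
Supply in terms of pb becomes qs = -124.2 + 4.8(pb + 77) = 245.4 + 4.8pb. Setting this equal to demand: 1099 - 4pb = 245.4 + 4.8pb, so pb = 97.
Sellers receive ps = 97 + 77 = 174; q' = 1099 − 4·97 = 711.
The subsidy expands output by 711 − 543 = 168 past the efficient level; on those units the gap between marginal cost and willingness to pay runs from 0 up to 77.
DWL = ½ × 77 × 168 = 6468.

Deadweight loss = €6468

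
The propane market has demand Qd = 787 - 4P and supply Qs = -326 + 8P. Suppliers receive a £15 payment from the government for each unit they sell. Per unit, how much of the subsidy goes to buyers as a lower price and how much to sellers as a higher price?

Pre-subsidy: 787 - 4P = -326 + 8P gives P* = 92.75, Q* = 416.
With the subsidy, sellers receive Ps = Pb + 15 for each unit, where Pb is the price buyers pay.
Supply in terms of Pb becomes Qs = -326 + 8(Pb + 15) = -206 + 8Pb. Setting this equal to demand: 787 - 4Pb = -206 + 8Pb, so Pb = 82.75.
Sellers receive Ps = 82.75 + 15 = 97.75; Q' = 787 − 4·82.75 = 456.
Buyers' price falls by P* − Pb = 92.75 − 82.75 = 10; sellers' price rises by Ps − P* = 97.75 − 92.75 = 5.

Buyers gain £10 per unit; sellers gain £5 per unit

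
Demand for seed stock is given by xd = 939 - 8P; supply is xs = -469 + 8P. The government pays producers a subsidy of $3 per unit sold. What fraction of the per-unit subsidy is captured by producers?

Pre-subsidy: 939 - 8P = -469 + 8P gives P* = 88, x* = 235.
With the subsidy, sellers receive Ps = Pb + 3 for each unit, where Pb is the price buyers pay.
Supply in terms of Pb becomes xs = -469 + 8(Pb + 3) = -445 + 8Pb. Setting this equal to demand: 939 - 8Pb = -445 + 8Pb, so Pb = 86.5.
Sellers receive Ps = 86.5 + 3 = 89.5; x' = 939 − 8·86.5 = 247.
Buyers' price falls by P* − Pb = 88 − 86.5 = 1.5; sellers' price rises by Ps − P* = 89.5 − 88 = 1.5.
So producers capture 1.5/3 = 0.5 of each unit of subsidy.

Producer share = 0.5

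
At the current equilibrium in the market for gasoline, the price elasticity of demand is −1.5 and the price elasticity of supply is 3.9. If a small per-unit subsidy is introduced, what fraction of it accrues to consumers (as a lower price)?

For a small subsidy around the equilibrium, the benefit split depends on the relative slopes, which at a point are proportional to the elasticities.
Buyer share = εs/(εs + |εd|) = 3.9/(3.9 + 1.5) = 13/18; seller share = |εd|/(εs + |εd|) = 5/18.

Consumer share = 13/18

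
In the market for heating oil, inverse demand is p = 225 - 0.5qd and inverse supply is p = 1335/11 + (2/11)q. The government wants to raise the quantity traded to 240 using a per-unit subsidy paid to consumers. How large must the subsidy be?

Required subsidy s = 60 per unit

At q = 240, from the demand curve buyers pay pb = 225 − 0.5·240 = 105; from the supply curve sellers need ps = 1335/11 + (2/11)·240 = 165.
The subsidy must fill the gap: s = ps − pb = 165 − 105 = 60.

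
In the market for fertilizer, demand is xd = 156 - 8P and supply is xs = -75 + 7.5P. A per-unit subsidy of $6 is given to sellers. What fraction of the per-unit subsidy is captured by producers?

Pre-subsidy: 156 - 8P = -75 + 7.5P gives P* = 462/31, x* = 1140/31.
With the subsidy, sellers receive Ps = Pb + 6 for each unit, where Pb is the price buyers pay.
Supply in terms of Pb becomes xs = -75 + 7.5(Pb + 6) = -30 + 7.5Pb. Setting this equal to demand: 156 - 8Pb = -30 + 7.5Pb, so Pb = 12.
Sellers receive Ps = 12 + 6 = 18; x' = 156 − 8·12 = 60.
Buyers' price falls by P* − Pb = 462/31 − 12 = 90/31; sellers' price rises by Ps − P* = 18 − 462/31 = 96/31.
So producers capture (96/31)/6 = 16/31 of each unit of subsidy.

Producer share = 16/31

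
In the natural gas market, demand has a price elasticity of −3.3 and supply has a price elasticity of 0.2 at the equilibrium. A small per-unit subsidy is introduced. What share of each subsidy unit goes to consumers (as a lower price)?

For a small subsidy around the equilibrium, the benefit split depends on the relative slopes, which at a point are proportional to the elasticities.
Buyer share = εs/(εs + |εd|) = 0.2/(0.2 + 3.3) = 2/35; seller share = |εd|/(εs + |εd|) = 33/35.

Consumer share = 2/35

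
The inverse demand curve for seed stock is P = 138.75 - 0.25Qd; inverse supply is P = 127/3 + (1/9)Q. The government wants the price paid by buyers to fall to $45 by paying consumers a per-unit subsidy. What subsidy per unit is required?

Required subsidy s = $39 per unit

At a buyer price of 45, quantity demanded is 555 − 4·45 = 375.
Sellers supply 375 only when they receive Ps = 127/3 + (1/9)·375 = 84.
s = Ps − Pb = 84 − 45 = 39.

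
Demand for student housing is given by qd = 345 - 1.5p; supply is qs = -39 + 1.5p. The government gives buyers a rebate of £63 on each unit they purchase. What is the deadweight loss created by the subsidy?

Pre-subsidy: 345 - 1.5p = -39 + 1.5p gives p* = 128, q* = 153.
With the rebate, buyers effectively pay pb = ps − 63, where ps is the price sellers receive.
Demand in terms of ps becomes qd = 345 − 1.5(ps − 63) = 439.5 - 1.5ps. Setting this equal to supply: 439.5 - 1.5ps = -39 + 1.5ps, so ps = 159.5.
Buyers pay pb = 159.5 − 63 = 96.5; q' = -39 + 1.5·159.5 = 200.25.
The subsidy expands output by 200.25 − 153 = 47.25 past the efficient level; on those units the gap between marginal cost and willingness to pay runs from 0 up to 63.
DWL = ½ × 63 × 47.25 = 1488.375.

Deadweight loss = £1488.375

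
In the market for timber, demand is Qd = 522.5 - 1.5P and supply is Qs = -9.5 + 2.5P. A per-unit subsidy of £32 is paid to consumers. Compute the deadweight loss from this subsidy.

Pre-subsidy: 522.5 - 1.5P = -9.5 + 2.5P gives P* = 133, Q* = 323.
With the rebate, buyers effectively pay Pb = Ps − 32, where Ps is the price sellers receive.
Demand in terms of Ps becomes Qd = 522.5 − 1.5(Ps − 32) = 570.5 - 1.5Ps. Setting this equal to supply: 570.5 - 1.5Ps = -9.5 + 2.5Ps, so Ps = 145.
Buyers pay Pb = 145 − 32 = 113; Q' = -9.5 + 2.5·145 = 353.
The subsidy expands output by 353 − 323 = 30 past the efficient level; on those units the gap between marginal cost and willingness to pay runs from 0 up to 32.
DWL = ½ × 32 × 30 = 480.

Deadweight loss = £480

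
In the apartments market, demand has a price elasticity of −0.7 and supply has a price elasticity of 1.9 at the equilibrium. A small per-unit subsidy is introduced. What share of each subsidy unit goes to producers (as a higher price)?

For a small subsidy around the equilibrium, the benefit split depends on the relative slopes, which at a point are proportional to the elasticities.
Buyer share = εs/(εs + |εd|) = 1.9/(1.9 + 0.7) = 19/26; seller share = |εd|/(εs + |εd|) = 7/26.
So producers capture 7/26 of the subsidy.

Producer share = 7/26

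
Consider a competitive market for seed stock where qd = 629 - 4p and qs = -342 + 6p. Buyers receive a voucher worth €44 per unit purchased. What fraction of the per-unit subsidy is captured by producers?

Pre-subsidy: 629 - 4p = -342 + 6p gives p* = 97.1, q* = 240.6.
With the rebate, buyers effectively pay pb = ps − 44, where ps is the price sellers receive.
Demand in terms of ps becomes qd = 629 − 4(ps − 44) = 805 - 4ps. Setting this equal to supply: 805 - 4ps = -342 + 6ps, so ps = 114.7.
Buyers pay pb = 114.7 − 44 = 70.7; q' = -342 + 6·114.7 = 346.2.
Buyers' price falls by p* − pb = 97.1 − 70.7 = 26.4; sellers' price rises by ps − p* = 114.7 − 97.1 = 17.6.
So producers capture 17.6/44 = 0.4 of each unit of subsidy.

Producer share = 0.4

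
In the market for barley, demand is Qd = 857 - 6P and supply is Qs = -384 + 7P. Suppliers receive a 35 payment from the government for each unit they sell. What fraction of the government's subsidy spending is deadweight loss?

Pre-subsidy: 857 - 6P = -384 + 7P gives P* = 1241/13, Q* = 3695/13.
With the subsidy, sellers receive Ps = Pb + 35 for each unit, where Pb is the price buyers pay.
Supply in terms of Pb becomes Qs = -384 + 7(Pb + 35) = -139 + 7Pb. Setting this equal to demand: 857 - 6Pb = -139 + 7Pb, so Pb = 996/13.
Sellers receive Ps = 996/13 + 35 = 1451/13; Q' = 857 − 6·(996/13) = 5165/13.
ΔCS = ½(3695/13 + 5165/13)(1241/13 − 996/13) = 1085350/169; ΔPS = ½(3695/13 + 5165/13)(1451/13 − 1241/13) = 930300/169.
Government spending = 35 × 5165/13 = 180775/13.
DWL = ½ × 35 × (5165/13 − 3695/13) = 25725/13; fraction = (25725/13) / (180775/13) = 147/1033.

DWL / government spending = 147/1033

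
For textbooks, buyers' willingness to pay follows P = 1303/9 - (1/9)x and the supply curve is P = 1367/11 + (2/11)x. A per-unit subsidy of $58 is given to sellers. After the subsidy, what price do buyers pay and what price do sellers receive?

Pre-subsidy: 1303/9 - (1/9)x = 1367/11 + (2/11)x gives x* = 70 and P* = 137.
With the subsidy, sellers receive Ps = Pb + 58 for each unit, where Pb is the price buyers pay.
On the curves, Pb = 1303/9 - (1/9)x and Ps = 1367/11 + (2/11)x; the wedge Ps − Pb = 58 gives 1367/11 + (2/11)x − (1303/9 - (1/9)x) = 58, so x' = 268.
Then Pb = 1303/9 − (1/9)·268 = 115 and Ps = 1367/11 + (2/11)·268 = 173.

Buyers pay $115; sellers receive $173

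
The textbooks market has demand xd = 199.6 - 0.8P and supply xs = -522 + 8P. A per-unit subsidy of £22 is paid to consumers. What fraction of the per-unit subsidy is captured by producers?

Producer share = 1/11

Pre-subsidy: 199.6 - 0.8P = -522 + 8P gives P* = 82, x* = 134.
With the rebate, buyers effectively pay Pb = Ps − 22, where Ps is the price sellers receive.
Demand in terms of Ps becomes xd = 199.6 − 0.8(Ps − 22) = 217.2 - 0.8Ps. Setting this equal to supply: 217.2 - 0.8Ps = -522 + 8Ps, so Ps = 84.
Buyers pay Pb = 84 − 22 = 62; x' = -522 + 8·84 = 150.
Buyers' price falls by P* − Pb = 82 − 62 = 20; sellers' price rises by Ps − P* = 84 − 82 = 2.
So producers capture 2/22 = 1/11 of each unit of subsidy.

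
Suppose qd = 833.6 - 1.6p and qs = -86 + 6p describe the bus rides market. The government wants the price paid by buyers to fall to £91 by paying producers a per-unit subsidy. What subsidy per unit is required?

At a buyer price of 91, quantity demanded is 833.6 − 1.6·91 = 688.
Sellers supply 688 only when they receive ps with -86 + 6·ps = 688, i.e. ps = 129.
s = ps − pb = 129 − 91 = 38.

Required subsidy s = £38 per unit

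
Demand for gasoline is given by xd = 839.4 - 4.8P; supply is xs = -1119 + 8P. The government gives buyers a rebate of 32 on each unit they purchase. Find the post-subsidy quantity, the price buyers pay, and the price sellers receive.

x' = 201; buyers pay 133; sellers receive 165

Pre-subsidy: 839.4 - 4.8P = -1119 + 8P gives P* = 153, x* = 105.
With the rebate, buyers effectively pay Pb = Ps − 32, where Ps is the price sellers receive.
Demand in terms of Ps becomes xd = 839.4 − 4.8(Ps − 32) = 993 - 4.8Ps. Setting this equal to supply: 993 - 4.8Ps = -1119 + 8Ps, so Ps = 165.
Buyers pay Pb = 165 − 32 = 133; x' = -1119 + 8·165 = 201.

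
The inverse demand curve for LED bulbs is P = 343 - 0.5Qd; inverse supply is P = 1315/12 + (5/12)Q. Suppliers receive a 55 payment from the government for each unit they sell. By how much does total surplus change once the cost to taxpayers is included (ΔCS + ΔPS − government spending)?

Net change in total surplus = -1650

Pre-subsidy: 343 - 0.5Q = 1315/12 + (5/12)Q gives Q* = 2801/11 and P* = 4745/22.
With the subsidy, sellers receive Ps = Pb + 55 for each unit, where Pb is the price buyers pay.
On the curves, Pb = 343 - 0.5Q and Ps = 1315/12 + (5/12)Q; the wedge Ps − Pb = 55 gives 1315/12 + (5/12)Q − (343 - 0.5Q) = 55, so Q' = 3461/11.
Then Pb = 343 − 0.5·(3461/11) = 4085/22 and Ps = 1315/12 + (5/12)·(3461/11) = 5295/22.
ΔCS = ½(2801/11 + 3461/11)(4745/22 − 4085/22) = 93930/11; ΔPS = ½(2801/11 + 3461/11)(5295/22 − 4745/22) = 78275/11.
Government spending = 55 × 3461/11 = 17305.
Net change = 93930/11 + 78275/11 − 17305 = -1650. The loss equals the DWL triangle ½·55·60.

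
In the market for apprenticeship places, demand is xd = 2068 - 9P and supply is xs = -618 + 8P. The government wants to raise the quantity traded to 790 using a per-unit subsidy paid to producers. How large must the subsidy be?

At x = 790, invert demand for the buyer price: Pb = (2068 − 790)/9 = 142; invert supply for the seller price: Ps = (790 − (-618))/8 = 176.
The subsidy must fill the gap: s = Ps − Pb = 176 − 142 = 34.

Required subsidy s = 34 per unit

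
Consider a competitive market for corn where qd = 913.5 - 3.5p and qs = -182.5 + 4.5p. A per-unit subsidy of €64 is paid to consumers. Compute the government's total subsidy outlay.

Government cost = €35840

Pre-subsidy: 913.5 - 3.5p = -182.5 + 4.5p gives p* = 137, q* = 434.
With the rebate, buyers effectively pay pb = ps − 64, where ps is the price sellers receive.
Demand in terms of ps becomes qd = 913.5 − 3.5(ps − 64) = 1137.5 - 3.5ps. Setting this equal to supply: 1137.5 - 3.5ps = -182.5 + 4.5ps, so ps = 165.
Buyers pay pb = 165 − 64 = 101; q' = -182.5 + 4.5·165 = 560.
Government outlay = subsidy × quantity = 64 × 560 = 35840.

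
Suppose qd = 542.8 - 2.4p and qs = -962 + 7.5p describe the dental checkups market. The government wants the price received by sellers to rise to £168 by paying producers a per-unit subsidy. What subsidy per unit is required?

At a seller price of 168, quantity supplied is -962 + 7.5·168 = 298.
Buyers absorb 298 only when they pay pb with 542.8 − 2.4·pb = 298, i.e. pb = 102.
s = ps − pb = 168 − 102 = 66.

Required subsidy s = £66 per unit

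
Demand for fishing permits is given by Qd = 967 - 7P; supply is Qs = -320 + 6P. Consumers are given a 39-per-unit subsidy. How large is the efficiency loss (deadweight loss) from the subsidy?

Deadweight loss = 2457

Pre-subsidy: 967 - 7P = -320 + 6P gives P* = 99, Q* = 274.
With the rebate, buyers effectively pay Pb = Ps − 39, where Ps is the price sellers receive.
Demand in terms of Ps becomes Qd = 967 − 7(Ps − 39) = 1240 - 7Ps. Setting this equal to supply: 1240 - 7Ps = -320 + 6Ps, so Ps = 120.
Buyers pay Pb = 120 − 39 = 81; Q' = -320 + 6·120 = 400.
The subsidy expands output by 400 − 274 = 126 past the efficient level; on those units the gap between marginal cost and willingness to pay runs from 0 up to 39.
DWL = ½ × 39 × 126 = 2457.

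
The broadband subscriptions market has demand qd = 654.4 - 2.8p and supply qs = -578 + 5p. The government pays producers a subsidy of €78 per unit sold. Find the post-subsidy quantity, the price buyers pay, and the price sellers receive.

Pre-subsidy: 654.4 - 2.8p = -578 + 5p gives p* = 158, q* = 212.
With the subsidy, sellers receive ps = pb + 78 for each unit, where pb is the price buyers pay.
Supply in terms of pb becomes qs = -578 + 5(pb + 78) = -188 + 5pb. Setting this equal to demand: 654.4 - 2.8pb = -188 + 5pb, so pb = 108.
Sellers receive ps = 108 + 78 = 186; q' = 654.4 − 2.8·108 = 352.

q' = 352; buyers pay €108; sellers receive €186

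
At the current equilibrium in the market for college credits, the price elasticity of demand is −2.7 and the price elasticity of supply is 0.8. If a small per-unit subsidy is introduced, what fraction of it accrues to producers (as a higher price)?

For a small subsidy around the equilibrium, the benefit split depends on the relative slopes, which at a point are proportional to the elasticities.
Buyer share = εs/(εs + |εd|) = 0.8/(0.8 + 2.7) = 8/35; seller share = |εd|/(εs + |εd|) = 27/35.
So producers capture 27/35 of the subsidy.

Producer share = 27/35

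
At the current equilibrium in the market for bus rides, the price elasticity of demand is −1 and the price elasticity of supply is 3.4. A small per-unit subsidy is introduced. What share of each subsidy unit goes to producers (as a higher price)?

For a small subsidy around the equilibrium, the benefit split depends on the relative slopes, which at a point are proportional to the elasticities.
Buyer share = εs/(εs + |εd|) = 3.4/(3.4 + 1) = 17/22; seller share = |εd|/(εs + |εd|) = 5/22.
So producers capture 5/22 of the subsidy.

Producer share = 5/22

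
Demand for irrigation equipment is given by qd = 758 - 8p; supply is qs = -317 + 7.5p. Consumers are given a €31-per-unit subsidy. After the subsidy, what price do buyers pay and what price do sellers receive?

Buyers pay 1685/31; sellers receive 2646/31

Pre-subsidy: 758 - 8p = -317 + 7.5p gives p* = 2150/31, q* = 6298/31.
With the rebate, buyers effectively pay pb = ps − 31, where ps is the price sellers receive.
Demand in terms of ps becomes qd = 758 − 8(ps − 31) = 1006 - 8ps. Setting this equal to supply: 1006 - 8ps = -317 + 7.5ps, so ps = 2646/31.
Buyers pay pb = 2646/31 − 31 = 1685/31; q' = -317 + 7.5·(2646/31) = 10018/31.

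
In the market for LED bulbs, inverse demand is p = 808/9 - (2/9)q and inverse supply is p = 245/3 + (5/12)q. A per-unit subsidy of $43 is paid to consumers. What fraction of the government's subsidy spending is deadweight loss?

Pre-subsidy: 808/9 - (2/9)q = 245/3 + (5/12)q gives q* = 292/23 and p* = 2000/23.
With the rebate, buyers effectively pay pb = ps − 43, where ps is the price sellers receive.
On the curves, pb = 808/9 - (2/9)q and ps = 245/3 + (5/12)q; the wedge ps − pb = 43 gives 245/3 + (5/12)q − (808/9 - (2/9)q) = 43, so q' = 80.
Then pb = 808/9 − (2/9)·80 = 72 and ps = 245/3 + (5/12)·80 = 115.
ΔCS = ½(292/23 + 80)(2000/23 − 72) = 366704/529; ΔPS = ½(292/23 + 80)(115 − 2000/23) = 687570/529.
Government spending = 43 × 80 = 3440.
DWL = ½ × 43 × (80 − 292/23) = 33282/23; fraction = (33282/23) / 3440 = 387/920.

DWL / government spending = 387/920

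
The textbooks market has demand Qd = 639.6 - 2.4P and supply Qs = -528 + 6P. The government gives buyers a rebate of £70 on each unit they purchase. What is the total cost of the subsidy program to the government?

Pre-subsidy: 639.6 - 2.4P = -528 + 6P gives P* = 139, Q* = 306.
With the rebate, buyers effectively pay Pb = Ps − 70, where Ps is the price sellers receive.
Demand in terms of Ps becomes Qd = 639.6 − 2.4(Ps − 70) = 807.6 - 2.4Ps. Setting this equal to supply: 807.6 - 2.4Ps = -528 + 6Ps, so Ps = 159.
Buyers pay Pb = 159 − 70 = 89; Q' = -528 + 6·159 = 426.
Government outlay = subsidy × quantity = 70 × 426 = 29820.

Government cost = £29820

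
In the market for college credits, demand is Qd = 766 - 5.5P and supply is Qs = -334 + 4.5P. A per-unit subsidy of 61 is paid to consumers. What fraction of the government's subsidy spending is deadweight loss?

Pre-subsidy: 766 - 5.5P = -334 + 4.5P gives P* = 110, Q* = 161.
With the rebate, buyers effectively pay Pb = Ps − 61, where Ps is the price sellers receive.
Demand in terms of Ps becomes Qd = 766 − 5.5(Ps − 61) = 1101.5 - 5.5Ps. Setting this equal to supply: 1101.5 - 5.5Ps = -334 + 4.5Ps, so Ps = 143.55.
Buyers pay Pb = 143.55 − 61 = 82.55; Q' = -334 + 4.5·143.55 = 311.975.
ΔCS = ½(161 + 311.975)(110 − 82.55) = 6491.581875; ΔPS = ½(161 + 311.975)(143.55 − 110) = 7934.155625.
Government spending = 61 × 311.975 = 19030.475.
DWL = ½ × 61 × (311.975 − 161) = 4604.7375; fraction = 4604.7375 / 19030.475 = 6039/24958.

DWL / government spending = 6039/24958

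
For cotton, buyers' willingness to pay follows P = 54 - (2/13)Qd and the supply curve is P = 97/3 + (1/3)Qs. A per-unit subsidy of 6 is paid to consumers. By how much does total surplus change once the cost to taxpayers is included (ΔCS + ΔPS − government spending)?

Net change in total surplus = -702/19

Pre-subsidy: 54 - (2/13)Q = 97/3 + (1/3)Q gives Q* = 845/19 and P* = 896/19.
With the rebate, buyers effectively pay Pb = Ps − 6, where Ps is the price sellers receive.
On the curves, Pb = 54 - (2/13)Q and Ps = 97/3 + (1/3)Q; the wedge Ps − Pb = 6 gives 97/3 + (1/3)Q − (54 - (2/13)Q) = 6, so Q' = 1079/19.
Then Pb = 54 − (2/13)·(1079/19) = 860/19 and Ps = 97/3 + (1/3)·(1079/19) = 974/19.
ΔCS = ½(845/19 + 1079/19)(896/19 − 860/19) = 34632/361; ΔPS = ½(845/19 + 1079/19)(974/19 − 896/19) = 75036/361.
Government spending = 6 × 1079/19 = 6474/19.
Net change = 34632/361 + 75036/361 − 6474/19 = -702/19. The loss equals the DWL triangle ½·6·234/19.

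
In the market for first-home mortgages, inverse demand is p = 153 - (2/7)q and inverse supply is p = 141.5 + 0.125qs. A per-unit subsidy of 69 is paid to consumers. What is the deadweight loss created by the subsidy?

Pre-subsidy: 153 - (2/7)q = 141.5 + 0.125q gives q* = 28 and p* = 145.
With the rebate, buyers effectively pay pb = ps − 69, where ps is the price sellers receive.
On the curves, pb = 153 - (2/7)q and ps = 141.5 + 0.125q; the wedge ps − pb = 69 gives 141.5 + 0.125q − (153 - (2/7)q) = 69, so q' = 196.
Then pb = 153 − (2/7)·196 = 97 and ps = 141.5 + 0.125·196 = 166.
The subsidy expands output by 196 − 28 = 168 past the efficient level; on those units the gap between marginal cost and willingness to pay runs from 0 up to 69.
DWL = ½ × 69 × 168 = 5796.

Deadweight loss = 5796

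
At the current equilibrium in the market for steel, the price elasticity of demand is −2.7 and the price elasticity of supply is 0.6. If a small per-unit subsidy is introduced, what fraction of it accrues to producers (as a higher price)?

For a small subsidy around the equilibrium, the benefit split depends on the relative slopes, which at a point are proportional to the elasticities.
Buyer share = εs/(εs + |εd|) = 0.6/(0.6 + 2.7) = 2/11; seller share = |εd|/(εs + |εd|) = 9/11.
So producers capture 9/11 of the subsidy.

Producer share = 9/11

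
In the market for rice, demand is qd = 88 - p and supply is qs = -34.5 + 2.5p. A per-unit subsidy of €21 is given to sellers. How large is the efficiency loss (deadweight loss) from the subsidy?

Pre-subsidy: 88 - p = -34.5 + 2.5p gives p* = 35, q* = 53.
With the subsidy, sellers receive ps = pb + 21 for each unit, where pb is the price buyers pay.
Supply in terms of pb becomes qs = -34.5 + 2.5(pb + 21) = 18 + 2.5pb. Setting this equal to demand: 88 - pb = 18 + 2.5pb, so pb = 20.
Sellers receive ps = 20 + 21 = 41; q' = 88 − 1·20 = 68.
The subsidy expands output by 68 − 53 = 15 past the efficient level; on those units the gap between marginal cost and willingness to pay runs from 0 up to 21.
DWL = ½ × 21 × 15 = 157.5.

Deadweight loss = €157.5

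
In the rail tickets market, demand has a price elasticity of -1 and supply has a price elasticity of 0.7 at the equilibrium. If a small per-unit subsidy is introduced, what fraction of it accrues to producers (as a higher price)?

Producer share = 10/17

For a small subsidy around the equilibrium, the benefit split depends on the relative slopes, which at a point are proportional to the elasticities.
Buyer share = εs/(εs + |εd|) = 0.7/(0.7 + 1) = 7/17; seller share = |εd|/(εs + |εd|) = 10/17.
So producers capture 10/17 of the subsidy.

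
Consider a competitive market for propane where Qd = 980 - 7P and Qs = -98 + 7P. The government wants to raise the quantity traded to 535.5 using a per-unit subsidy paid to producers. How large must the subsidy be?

Required subsidy s = 27 per unit

At Q = 535.5, invert demand for the buyer price: Pb = (980 − 535.5)/7 = 63.5; invert supply for the seller price: Ps = (535.5 − (-98))/7 = 90.5.
The subsidy must fill the gap: s = Ps − Pb = 90.5 − 63.5 = 27.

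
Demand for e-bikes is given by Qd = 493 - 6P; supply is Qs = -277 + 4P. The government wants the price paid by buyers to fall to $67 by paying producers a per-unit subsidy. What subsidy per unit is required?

At a buyer price of 67, quantity demanded is 493 − 6·67 = 91.
Sellers supply 91 only when they receive Ps with -277 + 4·Ps = 91, i.e. Ps = 92.
s = Ps − Pb = 92 − 67 = 25.

Required subsidy s = $25 per unit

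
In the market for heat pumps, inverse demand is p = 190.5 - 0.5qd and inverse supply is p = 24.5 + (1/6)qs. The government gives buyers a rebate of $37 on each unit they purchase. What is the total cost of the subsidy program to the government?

Pre-subsidy: 190.5 - 0.5q = 24.5 + (1/6)q gives q* = 249 and p* = 66.
With the rebate, buyers effectively pay pb = ps − 37, where ps is the price sellers receive.
On the curves, pb = 190.5 - 0.5q and ps = 24.5 + (1/6)q; the wedge ps − pb = 37 gives 24.5 + (1/6)q − (190.5 - 0.5q) = 37, so q' = 304.5.
Then pb = 190.5 − 0.5·304.5 = 38.25 and ps = 24.5 + (1/6)·304.5 = 75.25.
Government outlay = subsidy × quantity = 37 × 304.5 = 11266.5.

Government cost = $11266.5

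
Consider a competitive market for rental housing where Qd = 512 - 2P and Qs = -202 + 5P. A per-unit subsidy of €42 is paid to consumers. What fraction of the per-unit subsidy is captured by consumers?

Pre-subsidy: 512 - 2P = -202 + 5P gives P* = 102, Q* = 308.
With the rebate, buyers effectively pay Pb = Ps − 42, where Ps is the price sellers receive.
Demand in terms of Ps becomes Qd = 512 − 2(Ps − 42) = 596 - 2Ps. Setting this equal to supply: 596 - 2Ps = -202 + 5Ps, so Ps = 114.
Buyers pay Pb = 114 − 42 = 72; Q' = -202 + 5·114 = 368.
Buyers' price falls by P* − Pb = 102 − 72 = 30; sellers' price rises by Ps − P* = 114 − 102 = 12.
So consumers capture 30/42 = 5/7 of each unit of subsidy.

Consumer share = 5/7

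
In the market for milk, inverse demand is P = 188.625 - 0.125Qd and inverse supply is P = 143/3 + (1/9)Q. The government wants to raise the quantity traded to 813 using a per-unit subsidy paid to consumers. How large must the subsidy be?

At Q = 813, from the demand curve buyers pay Pb = 188.625 − 0.125·813 = 87; from the supply curve sellers need Ps = 143/3 + (1/9)·813 = 138.
The subsidy must fill the gap: s = Ps − Pb = 138 − 87 = 51.

Required subsidy s = 51 per unit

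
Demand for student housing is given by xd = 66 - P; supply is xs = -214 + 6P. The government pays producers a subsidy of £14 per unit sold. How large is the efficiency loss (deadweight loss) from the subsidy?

Pre-subsidy: 66 - P = -214 + 6P gives P* = 40, x* = 26.
With the subsidy, sellers receive Ps = Pb + 14 for each unit, where Pb is the price buyers pay.
Supply in terms of Pb becomes xs = -214 + 6(Pb + 14) = -130 + 6Pb. Setting this equal to demand: 66 - Pb = -130 + 6Pb, so Pb = 28.
Sellers receive Ps = 28 + 14 = 42; x' = 66 − 1·28 = 38.
The subsidy expands output by 38 − 26 = 12 past the efficient level; on those units the gap between marginal cost and willingness to pay runs from 0 up to 14.
DWL = ½ × 14 × 12 = 84.

Deadweight loss = £84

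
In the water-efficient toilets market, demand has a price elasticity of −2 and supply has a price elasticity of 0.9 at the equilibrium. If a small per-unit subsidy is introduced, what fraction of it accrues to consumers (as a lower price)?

Consumer share = 9/29

For a small subsidy around the equilibrium, the benefit split depends on the relative slopes, which at a point are proportional to the elasticities.
Buyer share = εs/(εs + |εd|) = 0.9/(0.9 + 2) = 9/29; seller share = |εd|/(εs + |εd|) = 20/29.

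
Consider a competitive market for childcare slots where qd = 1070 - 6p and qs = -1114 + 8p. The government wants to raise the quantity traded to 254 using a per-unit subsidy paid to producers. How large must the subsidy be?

Required subsidy s = 35 per unit

At q = 254, invert demand for the buyer price: pb = (1070 − 254)/6 = 136; invert supply for the seller price: ps = (254 − (-1114))/8 = 171.
The subsidy must fill the gap: s = ps − pb = 171 − 136 = 35.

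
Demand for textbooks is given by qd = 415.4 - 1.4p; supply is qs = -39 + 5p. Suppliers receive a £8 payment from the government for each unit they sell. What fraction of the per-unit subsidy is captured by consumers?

Pre-subsidy: 415.4 - 1.4p = -39 + 5p gives p* = 71, q* = 316.
With the subsidy, sellers receive ps = pb + 8 for each unit, where pb is the price buyers pay.
Supply in terms of pb becomes qs = -39 + 5(pb + 8) = 1 + 5pb. Setting this equal to demand: 415.4 - 1.4pb = 1 + 5pb, so pb = 64.75.
Sellers receive ps = 64.75 + 8 = 72.75; q' = 415.4 − 1.4·64.75 = 324.75.
Buyers' price falls by p* − pb = 71 − 64.75 = 6.25; sellers' price rises by ps − p* = 72.75 − 71 = 1.75.
So consumers capture 6.25/8 = 0.78125 of each unit of subsidy.

Consumer share = 0.78125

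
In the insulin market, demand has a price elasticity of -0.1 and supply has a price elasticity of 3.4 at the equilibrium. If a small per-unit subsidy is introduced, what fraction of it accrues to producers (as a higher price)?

Producer share = 1/35

For a small subsidy around the equilibrium, the benefit split depends on the relative slopes, which at a point are proportional to the elasticities.
Buyer share = εs/(εs + |εd|) = 3.4/(3.4 + 0.1) = 34/35; seller share = |εd|/(εs + |εd|) = 1/35.
So producers capture 1/35 of the subsidy.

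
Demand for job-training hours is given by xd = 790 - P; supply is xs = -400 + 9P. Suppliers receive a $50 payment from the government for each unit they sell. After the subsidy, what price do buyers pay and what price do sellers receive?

Buyers pay $74; sellers receive $124

Pre-subsidy: 790 - P = -400 + 9P gives P* = 119, x* = 671.
With the subsidy, sellers receive Ps = Pb + 50 for each unit, where Pb is the price buyers pay.
Supply in terms of Pb becomes xs = -400 + 9(Pb + 50) = 50 + 9Pb. Setting this equal to demand: 790 - Pb = 50 + 9Pb, so Pb = 74.
Sellers receive Ps = 74 + 50 = 124; x' = 790 − 1·74 = 716.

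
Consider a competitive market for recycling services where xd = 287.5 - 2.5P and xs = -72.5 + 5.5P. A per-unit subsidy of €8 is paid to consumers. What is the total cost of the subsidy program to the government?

Pre-subsidy: 287.5 - 2.5P = -72.5 + 5.5P gives P* = 45, x* = 175.
With the rebate, buyers effectively pay Pb = Ps − 8, where Ps is the price sellers receive.
Demand in terms of Ps becomes xd = 287.5 − 2.5(Ps − 8) = 307.5 - 2.5Ps. Setting this equal to supply: 307.5 - 2.5Ps = -72.5 + 5.5Ps, so Ps = 47.5.
Buyers pay Pb = 47.5 − 8 = 39.5; x' = -72.5 + 5.5·47.5 = 188.75.
Government outlay = subsidy × quantity = 8 × 188.75 = 1510.

Government cost = €1510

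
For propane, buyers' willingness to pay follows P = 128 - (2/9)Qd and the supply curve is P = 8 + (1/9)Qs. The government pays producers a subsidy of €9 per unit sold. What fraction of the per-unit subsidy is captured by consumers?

Pre-subsidy: 128 - (2/9)Q = 8 + (1/9)Q gives Q* = 360 and P* = 48.
With the subsidy, sellers receive Ps = Pb + 9 for each unit, where Pb is the price buyers pay.
On the curves, Pb = 128 - (2/9)Q and Ps = 8 + (1/9)Q; the wedge Ps − Pb = 9 gives 8 + (1/9)Q − (128 - (2/9)Q) = 9, so Q' = 387.
Then Pb = 128 − (2/9)·387 = 42 and Ps = 8 + (1/9)·387 = 51.
Buyers' price falls by P* − Pb = 48 − 42 = 6; sellers' price rises by Ps − P* = 51 − 48 = 3.
So consumers capture 6/9 = 2/3 of each unit of subsidy.

Consumer share = 2/3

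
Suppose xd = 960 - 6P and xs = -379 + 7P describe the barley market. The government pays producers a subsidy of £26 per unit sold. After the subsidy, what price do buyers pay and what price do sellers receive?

Buyers pay £89; sellers receive £115

Pre-subsidy: 960 - 6P = -379 + 7P gives P* = 103, x* = 342.
With the subsidy, sellers receive Ps = Pb + 26 for each unit, where Pb is the price buyers pay.
Supply in terms of Pb becomes xs = -379 + 7(Pb + 26) = -197 + 7Pb. Setting this equal to demand: 960 - 6Pb = -197 + 7Pb, so Pb = 89.
Sellers receive Ps = 89 + 26 = 115; x' = 960 − 6·89 = 426.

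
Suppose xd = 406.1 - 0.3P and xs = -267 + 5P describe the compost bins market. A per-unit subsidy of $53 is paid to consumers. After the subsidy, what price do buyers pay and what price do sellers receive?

Buyers pay $77; sellers receive $130

Pre-subsidy: 406.1 - 0.3P = -267 + 5P gives P* = 127, x* = 368.
With the rebate, buyers effectively pay Pb = Ps − 53, where Ps is the price sellers receive.
Demand in terms of Ps becomes xd = 406.1 − 0.3(Ps − 53) = 422 - 0.3Ps. Setting this equal to supply: 422 - 0.3Ps = -267 + 5Ps, so Ps = 130.
Buyers pay Pb = 130 − 53 = 77; x' = -267 + 5·130 = 383.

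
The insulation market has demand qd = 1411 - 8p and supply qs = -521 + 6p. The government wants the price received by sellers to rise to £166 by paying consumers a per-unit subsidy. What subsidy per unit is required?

At a seller price of 166, quantity supplied is -521 + 6·166 = 475.
Buyers absorb 475 only when they pay pb with 1411 − 8·pb = 475, i.e. pb = 117.
s = ps − pb = 166 − 117 = 49.

Required subsidy s = £49 per unit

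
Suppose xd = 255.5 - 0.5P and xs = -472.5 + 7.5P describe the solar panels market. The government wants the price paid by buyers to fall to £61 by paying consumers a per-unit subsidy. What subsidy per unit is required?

Required subsidy s = £32 per unit

At a buyer price of 61, quantity demanded is 255.5 − 0.5·61 = 225.
Sellers supply 225 only when they receive Ps with -472.5 + 7.5·Ps = 225, i.e. Ps = 93.
s = Ps − Pb = 93 − 61 = 32.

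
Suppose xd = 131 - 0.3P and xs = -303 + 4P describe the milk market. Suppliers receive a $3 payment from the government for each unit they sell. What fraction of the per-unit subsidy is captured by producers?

Producer share = 3/43

Pre-subsidy: 131 - 0.3P = -303 + 4P gives P* = 4340/43, x* = 4331/43.
With the subsidy, sellers receive Ps = Pb + 3 for each unit, where Pb is the price buyers pay.
Supply in terms of Pb becomes xs = -303 + 4(Pb + 3) = -291 + 4Pb. Setting this equal to demand: 131 - 0.3Pb = -291 + 4Pb, so Pb = 4220/43.
Sellers receive Ps = 4220/43 + 3 = 4349/43; x' = 131 − 0.3·(4220/43) = 4367/43.
Buyers' price falls by P* − Pb = 4340/43 − 4220/43 = 120/43; sellers' price rises by Ps − P* = 4349/43 − 4340/43 = 9/43.
So producers capture (9/43)/3 = 3/43 of each unit of subsidy.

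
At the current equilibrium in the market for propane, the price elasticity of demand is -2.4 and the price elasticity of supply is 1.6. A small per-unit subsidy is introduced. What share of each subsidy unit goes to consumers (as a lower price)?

Consumer share = 0.4

For a small subsidy around the equilibrium, the benefit split depends on the relative slopes, which at a point are proportional to the elasticities.
Buyer share = εs/(εs + |εd|) = 1.6/(1.6 + 2.4) = 0.4; seller share = |εd|/(εs + |εd|) = 0.6.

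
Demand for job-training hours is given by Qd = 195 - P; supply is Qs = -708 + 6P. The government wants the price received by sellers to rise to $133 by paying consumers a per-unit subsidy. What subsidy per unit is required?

Required subsidy s = $28 per unit

At a seller price of 133, quantity supplied is -708 + 6·133 = 90.
Buyers absorb 90 only when they pay Pb with 195 − 1·Pb = 90, i.e. Pb = 105.
s = Ps − Pb = 133 − 105 = 28.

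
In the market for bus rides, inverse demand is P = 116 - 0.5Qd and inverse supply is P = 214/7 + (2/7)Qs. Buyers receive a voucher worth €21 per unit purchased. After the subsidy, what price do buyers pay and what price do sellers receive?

Pre-subsidy: 116 - 0.5Q = 214/7 + (2/7)Q gives Q* = 1196/11 and P* = 678/11.
With the rebate, buyers effectively pay Pb = Ps − 21, where Ps is the price sellers receive.
On the curves, Pb = 116 - 0.5Q and Ps = 214/7 + (2/7)Q; the wedge Ps − Pb = 21 gives 214/7 + (2/7)Q − (116 - 0.5Q) = 21, so Q' = 1490/11.
Then Pb = 116 − 0.5·(1490/11) = 531/11 and Ps = 214/7 + (2/7)·(1490/11) = 762/11.

Buyers pay 531/11; sellers receive 762/11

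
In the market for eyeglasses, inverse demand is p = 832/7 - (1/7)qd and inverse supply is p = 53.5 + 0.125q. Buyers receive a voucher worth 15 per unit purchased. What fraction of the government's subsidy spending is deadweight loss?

Pre-subsidy: 832/7 - (1/7)q = 53.5 + 0.125q gives q* = 244 and p* = 84.
With the rebate, buyers effectively pay pb = ps − 15, where ps is the price sellers receive.
On the curves, pb = 832/7 - (1/7)q and ps = 53.5 + 0.125q; the wedge ps − pb = 15 gives 53.5 + 0.125q − (832/7 - (1/7)q) = 15, so q' = 300.
Then pb = 832/7 − (1/7)·300 = 76 and ps = 53.5 + 0.125·300 = 91.
ΔCS = ½(244 + 300)(84 − 76) = 2176; ΔPS = ½(244 + 300)(91 − 84) = 1904.
Government spending = 15 × 300 = 4500.
DWL = ½ × 15 × (300 − 244) = 420; fraction = 420 / 4500 = 7/75.

DWL / government spending = 7/75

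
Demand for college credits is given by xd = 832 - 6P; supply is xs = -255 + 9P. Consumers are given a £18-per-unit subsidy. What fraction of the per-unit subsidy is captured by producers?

Producer share = 0.4

Pre-subsidy: 832 - 6P = -255 + 9P gives P* = 1087/15, x* = 397.2.
With the rebate, buyers effectively pay Pb = Ps − 18, where Ps is the price sellers receive.
Demand in terms of Ps becomes xd = 832 − 6(Ps − 18) = 940 - 6Ps. Setting this equal to supply: 940 - 6Ps = -255 + 9Ps, so Ps = 239/3.
Buyers pay Pb = 239/3 − 18 = 185/3; x' = -255 + 9·(239/3) = 462.
Buyers' price falls by P* − Pb = 1087/15 − 185/3 = 10.8; sellers' price rises by Ps − P* = 239/3 − 1087/15 = 7.2.
So producers capture 7.2/18 = 0.4 of each unit of subsidy.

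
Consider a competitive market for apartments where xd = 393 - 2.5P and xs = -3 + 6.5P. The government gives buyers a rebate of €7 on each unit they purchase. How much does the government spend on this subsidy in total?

Pre-subsidy: 393 - 2.5P = -3 + 6.5P gives P* = 44, x* = 283.
With the rebate, buyers effectively pay Pb = Ps − 7, where Ps is the price sellers receive.
Demand in terms of Ps becomes xd = 393 − 2.5(Ps − 7) = 410.5 - 2.5Ps. Setting this equal to supply: 410.5 - 2.5Ps = -3 + 6.5Ps, so Ps = 827/18.
Buyers pay Pb = 827/18 − 7 = 701/18; x' = -3 + 6.5·(827/18) = 10643/36.
Government outlay = subsidy × quantity = 7 × 10643/36 = 74501/36.

Government cost = 74501/36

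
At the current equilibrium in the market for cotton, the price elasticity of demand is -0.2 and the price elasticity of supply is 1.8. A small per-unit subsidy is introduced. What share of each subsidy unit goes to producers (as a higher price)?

Producer share = 0.1

For a small subsidy around the equilibrium, the benefit split depends on the relative slopes, which at a point are proportional to the elasticities.
Buyer share = εs/(εs + |εd|) = 1.8/(1.8 + 0.2) = 0.9; seller share = |εd|/(εs + |εd|) = 0.1.
So producers capture 0.1 of the subsidy.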